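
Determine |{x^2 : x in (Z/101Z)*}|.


For prime p, the number of non-zero quadratic residues is (p-1)/2.
= (101-1)/2
= 50

50


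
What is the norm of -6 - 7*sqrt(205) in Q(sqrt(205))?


N(a + b*sqrt(d)) = a^2 - d*b^2
= (-6)^2 - (205)*(-7)^2
= 36 - 10045
= -10009

-10009


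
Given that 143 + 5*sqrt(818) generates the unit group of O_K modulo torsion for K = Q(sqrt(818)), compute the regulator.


epsilon = 143 + 5*sqrt(818)
= 286.0035
R = ln(286.0035)
= 5.6560

5.6560


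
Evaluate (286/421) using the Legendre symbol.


p = 421 is prime, so compute (286/421) with the reciprocity algorithm (Jacobi-symbol steps: pull out 2s via (2/n), flip via reciprocity, reduce):
  pull out 2: (2/421) = -1  (since 421 mod 8 = 5)
  reciprocity: (143/421) -> +(421/143)
  reduce: (135/143)
  reciprocity: (135/143) -> -(143/135)
  reduce: (8/135)
  pull out 2: (2/135) = +1  (since 135 mod 8 = 7)
  pull out 2: (2/135) = +1  (since 135 mod 8 = 7)
  pull out 2: (2/135) = +1  (since 135 mod 8 = 7)
  (1/135) = 1
Product of signs = 1
(286/421) = 1

1


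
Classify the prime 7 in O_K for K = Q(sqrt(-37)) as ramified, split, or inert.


K = Q(sqrt(-37)). Since d mod 4 = 3, disc(K) = -148.
Check p | disc: -148 mod 7 = 6.
p does not divide disc. Compute Legendre symbol (d/p):
5^((7-1)/2) mod 7 = -1
(d/p) = -1, so p is inert: (p) stays prime with e=1, f=2, g=1.
Therefore p is inert.

inert


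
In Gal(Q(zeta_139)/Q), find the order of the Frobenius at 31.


The Frobenius at p in Gal(Q(zeta_n)/Q) = (Z/nZ)* is the class of p, so its order is ord_139(31), the smallest k >= 1 with 31^k = 1 mod 139.
n = 139 = 139, phi(139) = 138; the order divides phi(n).
Divisors of 138: 1, 2, 3, 6, 23, 46, 69, 138
Repeated squaring mod 139: 31^1 = 31, 31^2 = 127, 31^4 = 5, 31^8 = 25, 31^16 = 69, 31^32 = 35, 31^64 = 113, 31^128 = 120
Test divisors in increasing order:
  k=1: 31^1 = 31 mod 139
  k=2: 31^2 = 127 mod 139
  k=3: 31^3 = 127 * 31 = 45 mod 139
  k=6: 31^6 = 5 * 127 = 79 mod 139
  k=23: 31^23 = 69 * 5 * 127 * 31 = 96 mod 139
  k=46: 31^46 = 35 * 25 * 5 * 127 = 42 mod 139
  k=69: 31^69 = 113 * 5 * 31 = 1 mod 139  <- first divisor giving 1
Order = 69

69


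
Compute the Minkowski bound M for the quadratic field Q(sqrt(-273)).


d = -273, d mod 4 = 3, so disc(K) = 4d = -1092; |disc(K)| = 1092
Imaginary quadratic field, so n = 2, s = r2 = 1, r1 = 0
M = (n!/n^n) * (4/pi)^s * sqrt(|disc(K)|) = (2!/2^2) * (4/pi)^1 * sqrt(1092)
= 0.5 * 1.273240 * 33.045423
= 21.0374

21.0374


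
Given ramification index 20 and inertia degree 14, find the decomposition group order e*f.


|D_P| = e * f
= 20 * 14
= 280

280


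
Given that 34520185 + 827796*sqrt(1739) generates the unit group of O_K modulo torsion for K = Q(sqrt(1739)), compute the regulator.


epsilon = 34520185 + 827796*sqrt(1739)
= 6.9040e+07
R = ln(6.9040e+07)
= 18.0502

18.0502


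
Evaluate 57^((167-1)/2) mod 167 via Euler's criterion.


p = 167 is prime and the exponent is (p-1)/2 = 83, so by Euler's criterion 57^83 = (57/167) = +1 or -1 mod 167.
Compute by square-and-multiply:
  83 = 64 + 16 + 2 + 1 (binary 1010011)
  Repeated squaring mod 167: 57^1 = 57, 57^2 = 76, 57^4 = 98, 57^8 = 85, 57^16 = 44, 57^32 = 99, 57^64 = 115
  57^83 = 57^64 * 57^16 * 57^2 * 57^1 = 115 * 44 * 76 * 57 mod 167
    115 * 44 = 5060 = 50 mod 167
    50 * 76 = 3800 = 126 mod 167
    126 * 57 = 7182 = 1 mod 167
  57^83 = 1 mod 167
Result 1: 57 is a quadratic residue mod 167.
57^83 mod 167 = 1

1


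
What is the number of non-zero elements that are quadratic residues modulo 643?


For prime p, the number of non-zero quadratic residues is (p-1)/2.
= (643-1)/2
= 321

321


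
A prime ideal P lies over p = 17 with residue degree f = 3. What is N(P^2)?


N(P^a) = p^(a*f)
= 17^(2*3)
= 17^6
= 24137569

24137569


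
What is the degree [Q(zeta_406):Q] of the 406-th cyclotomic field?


The degree equals Euler's totient phi(406).
406 = 2 * 7 * 29
phi(406) = 168

168


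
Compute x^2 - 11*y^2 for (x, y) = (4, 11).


x^2 - d*y^2
= 4^2 - 11*11^2
= 16 - 1331
= -1315

-1315


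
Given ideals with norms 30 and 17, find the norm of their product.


N(IJ) = N(I) * N(J)
= 30 * 17
= 510

510


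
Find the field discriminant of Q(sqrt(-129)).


For K = Q(sqrt(d)) with d squarefree: disc(K) = d if d = 1 mod 4, and disc(K) = 4d if d = 2 or 3 mod 4.
Here d = -129, and d mod 4 = 3.
d = 3 mod 4, not 1 (O_K = Z[sqrt(d)]), so disc(K) = 4d = 4 * (-129) = -516

-516


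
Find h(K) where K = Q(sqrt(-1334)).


K = Q(sqrt(-1334)). d mod 4 = 2, so D = disc(K) = 4d = -5336
h(K) equals the number of primitive reduced positive-definite forms (a, b, c) = a*x^2 + b*x*y + c*y^2 with b^2 - 4ac = D,
where reduced means |b| <= a <= c, with b >= 0 whenever |b| = a or a = c, and primitive means gcd(a, b, c) = 1.
Reduced forces 3a^2 <= |D| = 5336, so 1 <= a <= 42; b must have the parity of D, and c = (b^2 - D)/(4a) must be an integer >= a.
Enumerate a = 1..42, b in [-a, a]:
  a=1: (1, 0, 1334)  [1]
  a=2: (2, 0, 667)  [1]
  a=3: (3, -2, 445), (3, 2, 445)  [2]
  a=4: none
  a=5: (5, -2, 267), (5, 2, 267)  [2]
  a=6: (6, -4, 223), (6, 4, 223)  [2]
  a=7..8: none
  a=9: (9, -8, 150), (9, 8, 150)  [2]
  a=10: (10, -8, 135), (10, 8, 135)  [2]
  a=11..14: none
  a=15: (15, -8, 90), (15, -2, 89), (15, 2, 89), (15, 8, 90)  [4]
  a=16: none
  a=17: (17, -6, 79), (17, 6, 79)  [2]
  a=18: (18, -8, 75), (18, 8, 75)  [2]
  a=19..22: none
  a=23: (23, 0, 58)  [1]
  a=24: none
  a=25: (25, -8, 54), (25, 8, 54)  [2]
  a=26: none
  a=27: (27, -8, 50), (27, 8, 50)  [2]
  a=28: none
  a=29: (29, 0, 46)  [1]
  a=30: (30, -28, 51), (30, -8, 45), (30, 8, 45), (30, 28, 51)  [4]
  a=31..33: none
  a=34: (34, -28, 45), (34, 28, 45)  [2]
  a=35..42: none
Total reduced forms: 1 + 1 + 2 + 2 + 2 + 2 + 2 + 4 + 2 + 2 + 1 + 2 + 2 + 1 + 4 + 2 = 32
h = 32

32


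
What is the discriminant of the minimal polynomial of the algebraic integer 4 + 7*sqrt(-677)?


The element 4 + 7*sqrt(-677) has minimal polynomial:
x^2 - 8*x + 33189
Discriminant = (-8)^2 - 4*(33189)
= 64 - 132756
= -132692

-132692


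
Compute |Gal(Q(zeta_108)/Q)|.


|Gal(Q(zeta_108)/Q)| = phi(108)
= 36

36


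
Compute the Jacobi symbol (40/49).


Compute (40/49) via quadratic reciprocity:
  pull out 2: (2/49) = +1  (since 49 mod 8 = 1)
  pull out 2: (2/49) = +1  (since 49 mod 8 = 1)
  pull out 2: (2/49) = +1  (since 49 mod 8 = 1)
  reciprocity: (5/49) -> +(49/5)
  reduce: (4/5)
  pull out 2: (2/5) = -1  (since 5 mod 8 = 5)
  pull out 2: (2/5) = -1  (since 5 mod 8 = 5)
  (1/5) = 1
Product of signs = 1

1


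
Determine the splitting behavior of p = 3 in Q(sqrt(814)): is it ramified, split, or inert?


K = Q(sqrt(814)). Since d mod 4 = 2, disc(K) = 3256.
Check p | disc: 3256 mod 3 = 1.
p does not divide disc. Compute Legendre symbol (d/p):
1^((3-1)/2) mod 3 = 1
(d/p) = 1, so p splits: (p) = P*P' with e=1, f=1, g=2.
Therefore p is split.

split


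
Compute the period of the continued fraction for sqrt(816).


Run the CF algorithm for sqrt(816).
a_0 = floor(sqrt(816)) = 28; set m_0=0, q_0=1.
Recurrence: m' = q*a - m,  q' = (d - m'^2)/q,  a' = floor((a_0 + m')/q').
  step 1: m=28, q=32, a=1
  step 2: m=4, q=25, a=1
  step 3: m=21, q=15, a=3
  step 4: m=24, q=16, a=3
  step 5: m=24, q=15, a=3
  step 6: m=21, q=25, a=1
  step 7: m=4, q=32, a=1
  step 8: m=28, q=1, a=56
a_8 = 2*a_0 = 56, so the period closes here.
sqrt(816) = [28; 1, 1, 3, 3, 3, 1, 1, 56]
Period length = 8

8


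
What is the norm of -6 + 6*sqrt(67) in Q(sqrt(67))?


N(a + b*sqrt(d)) = a^2 - d*b^2
= (-6)^2 - (67)*(6)^2
= 36 - 2412
= -2376

-2376


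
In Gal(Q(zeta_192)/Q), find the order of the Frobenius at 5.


The Frobenius at p in Gal(Q(zeta_n)/Q) = (Z/nZ)* is the class of p, so its order is ord_192(5), the smallest k >= 1 with 5^k = 1 mod 192.
n = 192 = 2^6 * 3, phi(192) = 64; the order divides phi(n).
Divisors of 64: 1, 2, 4, 8, 16, 32, 64
Repeated squaring mod 192: 5^1 = 5, 5^2 = 25, 5^4 = 49, 5^8 = 97, 5^16 = 1, 5^32 = 1, 5^64 = 1
Test divisors in increasing order:
  k=1: 5^1 = 5 mod 192
  k=2: 5^2 = 25 mod 192
  k=4: 5^4 = 49 mod 192
  k=8: 5^8 = 97 mod 192
  k=16: 5^16 = 1 mod 192  <- first divisor giving 1
Order = 16

16


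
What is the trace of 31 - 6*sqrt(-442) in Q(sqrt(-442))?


Tr(a + b*sqrt(d)) = (a + b*sqrt(d)) + (a - b*sqrt(d)) = 2a
= 2 * (31)
= 62

62


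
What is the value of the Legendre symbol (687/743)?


p = 743 is prime, so compute (687/743) with the reciprocity algorithm (Jacobi-symbol steps: pull out 2s via (2/n), flip via reciprocity, reduce):
  reciprocity: (687/743) -> -(743/687)
  reduce: (56/687)
  pull out 2: (2/687) = +1  (since 687 mod 8 = 7)
  pull out 2: (2/687) = +1  (since 687 mod 8 = 7)
  pull out 2: (2/687) = +1  (since 687 mod 8 = 7)
  reciprocity: (7/687) -> -(687/7)
  reduce: (1/7)
  (1/7) = 1
Product of signs = 1
(687/743) = 1

1


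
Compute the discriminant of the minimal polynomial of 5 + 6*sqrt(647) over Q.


The element 5 + 6*sqrt(647) has minimal polynomial:
x^2 - 10*x - 23267
Discriminant = (-10)^2 - 4*(-23267)
= 100 + 93068
= 93168

93168


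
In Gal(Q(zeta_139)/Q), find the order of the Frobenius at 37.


The Frobenius at p in Gal(Q(zeta_n)/Q) = (Z/nZ)* is the class of p, so its order is ord_139(37), the smallest k >= 1 with 37^k = 1 mod 139.
n = 139 = 139, phi(139) = 138; the order divides phi(n).
Divisors of 138: 1, 2, 3, 6, 23, 46, 69, 138
Repeated squaring mod 139: 37^1 = 37, 37^2 = 118, 37^4 = 24, 37^8 = 20, 37^16 = 122, 37^32 = 11, 37^64 = 121, 37^128 = 46
Test divisors in increasing order:
  k=1: 37^1 = 37 mod 139
  k=2: 37^2 = 118 mod 139
  k=3: 37^3 = 118 * 37 = 57 mod 139
  k=6: 37^6 = 24 * 118 = 52 mod 139
  k=23: 37^23 = 122 * 24 * 118 * 37 = 96 mod 139
  k=46: 37^46 = 11 * 20 * 24 * 118 = 42 mod 139
  k=69: 37^69 = 121 * 24 * 37 = 1 mod 139  <- first divisor giving 1
Order = 69

69


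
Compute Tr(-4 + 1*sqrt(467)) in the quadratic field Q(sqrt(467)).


Tr(a + b*sqrt(d)) = (a + b*sqrt(d)) + (a - b*sqrt(d)) = 2a
= 2 * (-4)
= -8

-8


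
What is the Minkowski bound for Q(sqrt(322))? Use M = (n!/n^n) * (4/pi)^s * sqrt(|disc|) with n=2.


d = 322, d mod 4 = 2, so disc(K) = 4d = 1288; |disc(K)| = 1288
Real quadratic field, so n = 2, s = r2 = 0, r1 = 2
M = (n!/n^n) * (4/pi)^s * sqrt(|disc(K)|) = (2!/2^2) * (4/pi)^0 * sqrt(1288)
= 0.5 * 1.000000 * 35.888717
= 17.9444

17.9444


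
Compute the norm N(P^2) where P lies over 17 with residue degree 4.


N(P^a) = p^(a*f)
= 17^(2*4)
= 17^8
= 6975757441

6975757441


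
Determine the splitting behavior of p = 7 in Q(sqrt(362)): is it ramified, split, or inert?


K = Q(sqrt(362)). Since d mod 4 = 2, disc(K) = 1448.
Check p | disc: 1448 mod 7 = 6.
p does not divide disc. Compute Legendre symbol (d/p):
5^((7-1)/2) mod 7 = -1
(d/p) = -1, so p is inert: (p) stays prime with e=1, f=2, g=1.
Therefore p is inert.

inert


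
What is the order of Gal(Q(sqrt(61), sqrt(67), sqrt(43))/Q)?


The 3 square roots of distinct primes are multiplicatively independent over Q,
so [K:Q] = 2^3 and Gal(K/Q) is isomorphic to (Z/2Z)^3.
|Gal| = 2^3 = 8

8


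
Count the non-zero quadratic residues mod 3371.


For prime p, the number of non-zero quadratic residues is (p-1)/2.
= (3371-1)/2
= 1685

1685


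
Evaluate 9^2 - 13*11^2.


x^2 - d*y^2
= 9^2 - 13*11^2
= 81 - 1573
= -1492

-1492


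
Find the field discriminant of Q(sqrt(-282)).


For K = Q(sqrt(d)) with d squarefree: disc(K) = d if d = 1 mod 4, and disc(K) = 4d if d = 2 or 3 mod 4.
Here d = -282, and d mod 4 = 2.
d = 2 mod 4, not 1 (O_K = Z[sqrt(d)]), so disc(K) = 4d = 4 * (-282) = -1128

-1128


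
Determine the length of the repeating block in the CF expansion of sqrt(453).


Run the CF algorithm for sqrt(453).
a_0 = floor(sqrt(453)) = 21; set m_0=0, q_0=1.
Recurrence: m' = q*a - m,  q' = (d - m'^2)/q,  a' = floor((a_0 + m')/q').
  step 1: m=21, q=12, a=3
  step 2: m=15, q=19, a=1
  step 3: m=4, q=23, a=1
  step 4: m=19, q=4, a=10
  step 5: m=21, q=3, a=14
  step 6: m=21, q=4, a=10
  step 7: m=19, q=23, a=1
  step 8: m=4, q=19, a=1
  step 9: m=15, q=12, a=3
  step 10: m=21, q=1, a=42
a_10 = 2*a_0 = 42, so the period closes here.
sqrt(453) = [21; 3, 1, 1, 10, 14, 10, 1, 1, 3, 42]
Period length = 10

10


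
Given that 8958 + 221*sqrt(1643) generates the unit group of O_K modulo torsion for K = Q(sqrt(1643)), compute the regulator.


epsilon = 8958 + 221*sqrt(1643)
= 17915.9999
R = ln(17915.9999)
= 9.7934

9.7934


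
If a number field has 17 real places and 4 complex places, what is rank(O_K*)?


By Dirichlet's unit theorem:
rank = r1 + r2 - 1
= 17 + 4 - 1
= 20

20


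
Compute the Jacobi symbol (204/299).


Compute (204/299) via quadratic reciprocity:
  pull out 2: (2/299) = -1  (since 299 mod 8 = 3)
  pull out 2: (2/299) = -1  (since 299 mod 8 = 3)
  reciprocity: (51/299) -> -(299/51)
  reduce: (44/51)
  pull out 2: (2/51) = -1  (since 51 mod 8 = 3)
  pull out 2: (2/51) = -1  (since 51 mod 8 = 3)
  reciprocity: (11/51) -> -(51/11)
  reduce: (7/11)
  reciprocity: (7/11) -> -(11/7)
  reduce: (4/7)
  pull out 2: (2/7) = +1  (since 7 mod 8 = 7)
  pull out 2: (2/7) = +1  (since 7 mod 8 = 7)
  (1/7) = 1
Product of signs = -1

-1


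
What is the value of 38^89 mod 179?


p = 179 is prime and the exponent is (p-1)/2 = 89, so by Euler's criterion 38^89 = (38/179) = +1 or -1 mod 179.
Compute by square-and-multiply:
  89 = 64 + 16 + 8 + 1 (binary 1011001)
  Repeated squaring mod 179: 38^1 = 38, 38^2 = 12, 38^4 = 144, 38^8 = 151, 38^16 = 68, 38^32 = 149, 38^64 = 5
  38^89 = 38^64 * 38^16 * 38^8 * 38^1 = 5 * 68 * 151 * 38 mod 179
    5 * 68 = 340 = 161 mod 179
    161 * 151 = 24311 = 146 mod 179
    146 * 38 = 5548 = 178 mod 179
  38^89 = 178 mod 179
Result 178 = p - 1 = -1 mod 179: 38 is a quadratic non-residue mod 179. As a residue in [0, p-1] the value is 178.
38^89 mod 179 = 178

178


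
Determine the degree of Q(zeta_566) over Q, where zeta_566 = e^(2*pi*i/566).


The degree equals Euler's totient phi(566).
566 = 2 * 283
phi(566) = 282

282


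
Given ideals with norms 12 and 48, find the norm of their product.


N(IJ) = N(I) * N(J)
= 12 * 48
= 576

576


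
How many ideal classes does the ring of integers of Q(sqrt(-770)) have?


K = Q(sqrt(-770)). d mod 4 = 2, so D = disc(K) = 4d = -3080
h(K) equals the number of primitive reduced positive-definite forms (a, b, c) = a*x^2 + b*x*y + c*y^2 with b^2 - 4ac = D,
where reduced means |b| <= a <= c, with b >= 0 whenever |b| = a or a = c, and primitive means gcd(a, b, c) = 1.
Reduced forces 3a^2 <= |D| = 3080, so 1 <= a <= 32; b must have the parity of D, and c = (b^2 - D)/(4a) must be an integer >= a.
Enumerate a = 1..32, b in [-a, a]:
  a=1: (1, 0, 770)  [1]
  a=2: (2, 0, 385)  [1]
  a=3: (3, -2, 257), (3, 2, 257)  [2]
  a=4: none
  a=5: (5, 0, 154)  [1]
  a=6: (6, -4, 129), (6, 4, 129)  [2]
  a=7: (7, 0, 110)  [1]
  a=8: none
  a=9: (9, -4, 86), (9, 4, 86)  [2]
  a=10: (10, 0, 77)  [1]
  a=11: (11, 0, 70)  [1]
  a=12: none
  a=13: (13, -12, 62), (13, 12, 62)  [2]
  a=14: (14, 0, 55)  [1]
  a=15: (15, -10, 53), (15, 10, 53)  [2]
  a=16..17: none
  a=18: (18, -4, 43), (18, 4, 43)  [2]
  a=19: (19, -6, 41), (19, 6, 41)  [2]
  a=20: none
  a=21: (21, -14, 39), (21, 14, 39)  [2]
  a=22: (22, 0, 35)  [1]
  a=23: (23, -18, 37), (23, 18, 37)  [2]
  a=24..25: none
  a=26: (26, -12, 31), (26, 12, 31)  [2]
  a=27: (27, -22, 33), (27, 22, 33)  [2]
  a=28: none
  a=29: (29, -20, 30), (29, 20, 30)  [2]
  a=30..32: none
Total reduced forms: 1 + 1 + 2 + 1 + 2 + 1 + 2 + 1 + 1 + 2 + 1 + 2 + 2 + 2 + 2 + 1 + 2 + 2 + 2 + 2 = 32
h = 32

32


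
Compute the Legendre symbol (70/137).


p = 137 is prime, so compute (70/137) with the reciprocity algorithm (Jacobi-symbol steps: pull out 2s via (2/n), flip via reciprocity, reduce):
  pull out 2: (2/137) = +1  (since 137 mod 8 = 1)
  reciprocity: (35/137) -> +(137/35)
  reduce: (32/35)
  pull out 2: (2/35) = -1  (since 35 mod 8 = 3)
  pull out 2: (2/35) = -1  (since 35 mod 8 = 3)
  pull out 2: (2/35) = -1  (since 35 mod 8 = 3)
  pull out 2: (2/35) = -1  (since 35 mod 8 = 3)
  pull out 2: (2/35) = -1  (since 35 mod 8 = 3)
  (1/35) = 1
Product of signs = -1
(70/137) = -1

-1


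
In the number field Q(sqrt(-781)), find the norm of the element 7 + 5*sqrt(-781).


N(a + b*sqrt(d)) = a^2 - d*b^2
= (7)^2 - (-781)*(5)^2
= 49 + 19525
= 19574

19574


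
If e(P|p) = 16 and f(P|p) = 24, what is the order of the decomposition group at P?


|D_P| = e * f
= 16 * 24
= 384

384


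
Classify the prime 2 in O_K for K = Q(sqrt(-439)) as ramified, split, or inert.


K = Q(sqrt(-439)). Since d mod 4 = 1, disc(K) = -439.
Check p | disc: -439 mod 2 = 1.
p=2 does not divide disc (d is 1 mod 4). 2 splits iff d = 1 mod 8.
d mod 8 = 1, so (d/2) = 1.
(d/p) = 1, so p splits: (p) = P*P' with e=1, f=1, g=2.
Therefore p is split.

split


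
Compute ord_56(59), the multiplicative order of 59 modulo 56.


We want ord_56(59), the smallest k >= 1 with 59^k = 1 mod 56.
n = 56 = 2^3 * 7, phi(56) = 24; the order divides phi(n).
Divisors of 24: 1, 2, 3, 4, 6, 8, 12, 24
Repeated squaring mod 56: 59^1 = 3, 59^2 = 9, 59^4 = 25, 59^8 = 9, 59^16 = 25
Test divisors in increasing order:
  k=1: 59^1 = 3 mod 56
  k=2: 59^2 = 9 mod 56
  k=3: 59^3 = 9 * 3 = 27 mod 56
  k=4: 59^4 = 25 mod 56
  k=6: 59^6 = 25 * 9 = 1 mod 56  <- first divisor giving 1
Order = 6

6


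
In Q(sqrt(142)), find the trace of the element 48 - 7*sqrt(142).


Tr(a + b*sqrt(d)) = (a + b*sqrt(d)) + (a - b*sqrt(d)) = 2a
= 2 * (48)
= 96

96


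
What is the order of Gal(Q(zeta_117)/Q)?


|Gal(Q(zeta_117)/Q)| = phi(117)
= 72

72


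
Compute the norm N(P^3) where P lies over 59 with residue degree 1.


N(P^a) = p^(a*f)
= 59^(3*1)
= 59^3
= 205379

205379


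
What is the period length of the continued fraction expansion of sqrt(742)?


Run the CF algorithm for sqrt(742).
a_0 = floor(sqrt(742)) = 27; set m_0=0, q_0=1.
Recurrence: m' = q*a - m,  q' = (d - m'^2)/q,  a' = floor((a_0 + m')/q').
  step 1: m=27, q=13, a=4
  step 2: m=25, q=9, a=5
  step 3: m=20, q=38, a=1
  step 4: m=18, q=11, a=4
  step 5: m=26, q=6, a=8
  step 6: m=22, q=43, a=1
  step 7: m=21, q=7, a=6
  step 8: m=21, q=43, a=1
  step 9: m=22, q=6, a=8
  step 10: m=26, q=11, a=4
  step 11: m=18, q=38, a=1
  step 12: m=20, q=9, a=5
  step 13: m=25, q=13, a=4
  step 14: m=27, q=1, a=54
a_14 = 2*a_0 = 54, so the period closes here.
sqrt(742) = [27; 4, 5, 1, 4, 8, 1, 6, 1, 8, 4, 1, 5, 4, 54]
Period length = 14

14


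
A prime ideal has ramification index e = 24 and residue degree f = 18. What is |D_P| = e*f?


|D_P| = e * f
= 24 * 18
= 432

432


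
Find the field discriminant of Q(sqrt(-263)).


For K = Q(sqrt(d)) with d squarefree: disc(K) = d if d = 1 mod 4, and disc(K) = 4d if d = 2 or 3 mod 4.
Here d = -263, and d mod 4 = 1.
d = 1 mod 4 (O_K = Z[(1+sqrt(d))/2]), so disc(K) = d = -263

-263


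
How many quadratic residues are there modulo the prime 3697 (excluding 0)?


For prime p, the number of non-zero quadratic residues is (p-1)/2.
= (3697-1)/2
= 1848

1848


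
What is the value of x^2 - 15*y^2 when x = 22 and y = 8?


x^2 - d*y^2
= 22^2 - 15*8^2
= 484 - 960
= -476

-476


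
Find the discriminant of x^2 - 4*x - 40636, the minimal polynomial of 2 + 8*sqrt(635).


The element 2 + 8*sqrt(635) has minimal polynomial:
x^2 - 4*x - 40636
Discriminant = (-4)^2 - 4*(-40636)
= 16 + 162544
= 162560

162560


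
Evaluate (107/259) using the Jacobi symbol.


Compute (107/259) via quadratic reciprocity:
  reciprocity: (107/259) -> -(259/107)
  reduce: (45/107)
  reciprocity: (45/107) -> +(107/45)
  reduce: (17/45)
  reciprocity: (17/45) -> +(45/17)
  reduce: (11/17)
  reciprocity: (11/17) -> +(17/11)
  reduce: (6/11)
  pull out 2: (2/11) = -1  (since 11 mod 8 = 3)
  reciprocity: (3/11) -> -(11/3)
  reduce: (2/3)
  pull out 2: (2/3) = -1  (since 3 mod 8 = 3)
  (1/3) = 1
Product of signs = 1

1


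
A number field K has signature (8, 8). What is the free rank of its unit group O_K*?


By Dirichlet's unit theorem:
rank = r1 + r2 - 1
= 8 + 8 - 1
= 15

15


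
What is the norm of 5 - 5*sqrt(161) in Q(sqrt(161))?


N(a + b*sqrt(d)) = a^2 - d*b^2
= (5)^2 - (161)*(-5)^2
= 25 - 4025
= -4000

-4000


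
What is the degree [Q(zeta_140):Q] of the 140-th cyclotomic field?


The degree equals Euler's totient phi(140).
140 = 2^2 * 5 * 7
phi(140) = 48

48


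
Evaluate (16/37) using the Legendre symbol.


p = 37 is prime, so compute (16/37) with the reciprocity algorithm (Jacobi-symbol steps: pull out 2s via (2/n), flip via reciprocity, reduce):
  pull out 2: (2/37) = -1  (since 37 mod 8 = 5)
  pull out 2: (2/37) = -1  (since 37 mod 8 = 5)
  pull out 2: (2/37) = -1  (since 37 mod 8 = 5)
  pull out 2: (2/37) = -1  (since 37 mod 8 = 5)
  (1/37) = 1
Product of signs = 1
(16/37) = 1

1


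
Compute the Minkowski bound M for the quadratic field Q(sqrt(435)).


d = 435, d mod 4 = 3, so disc(K) = 4d = 1740; |disc(K)| = 1740
Real quadratic field, so n = 2, s = r2 = 0, r1 = 2
M = (n!/n^n) * (4/pi)^s * sqrt(|disc(K)|) = (2!/2^2) * (4/pi)^0 * sqrt(1740)
= 0.5 * 1.000000 * 41.713307
= 20.8567

20.8567


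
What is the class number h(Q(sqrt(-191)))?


K = Q(sqrt(-191)). d mod 4 = 1, so D = disc(K) = d = -191
h(K) equals the number of primitive reduced positive-definite forms (a, b, c) = a*x^2 + b*x*y + c*y^2 with b^2 - 4ac = D,
where reduced means |b| <= a <= c, with b >= 0 whenever |b| = a or a = c, and primitive means gcd(a, b, c) = 1.
Reduced forces 3a^2 <= |D| = 191, so 1 <= a <= 7; b must have the parity of D, and c = (b^2 - D)/(4a) must be an integer >= a.
Enumerate a = 1..7, b in [-a, a]:
  a=1: (1, 1, 48)  [1]
  a=2: (2, -1, 24), (2, 1, 24)  [2]
  a=3: (3, -1, 16), (3, 1, 16)  [2]
  a=4: (4, -1, 12), (4, 1, 12)  [2]
  a=5: (5, -3, 10), (5, 3, 10)  [2]
  a=6: (6, -5, 9), (6, -1, 8), (6, 1, 8), (6, 5, 9)  [4]
  a=7: none
Total reduced forms: 1 + 2 + 2 + 2 + 2 + 4 = 13
h = 13

13


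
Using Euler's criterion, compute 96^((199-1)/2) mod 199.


p = 199 is prime and the exponent is (p-1)/2 = 99, so by Euler's criterion 96^99 = (96/199) = +1 or -1 mod 199.
Compute by square-and-multiply:
  99 = 64 + 32 + 2 + 1 (binary 1100011)
  Repeated squaring mod 199: 96^1 = 96, 96^2 = 62, 96^4 = 63, 96^8 = 188, 96^16 = 121, 96^32 = 114, 96^64 = 61
  96^99 = 96^64 * 96^32 * 96^2 * 96^1 = 61 * 114 * 62 * 96 mod 199
    61 * 114 = 6954 = 188 mod 199
    188 * 62 = 11656 = 114 mod 199
    114 * 96 = 10944 = 198 mod 199
  96^99 = 198 mod 199
Result 198 = p - 1 = -1 mod 199: 96 is a quadratic non-residue mod 199. As a residue in [0, p-1] the value is 198.
96^99 mod 199 = 198

198


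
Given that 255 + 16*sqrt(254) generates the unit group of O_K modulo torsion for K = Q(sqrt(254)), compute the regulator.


epsilon = 255 + 16*sqrt(254)
= 509.9980
R = ln(509.9980)
= 6.2344

6.2344


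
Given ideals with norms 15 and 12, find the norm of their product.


N(IJ) = N(I) * N(J)
= 15 * 12
= 180

180


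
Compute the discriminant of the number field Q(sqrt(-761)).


For K = Q(sqrt(d)) with d squarefree: disc(K) = d if d = 1 mod 4, and disc(K) = 4d if d = 2 or 3 mod 4.
Here d = -761, and d mod 4 = 3.
d = 3 mod 4, not 1 (O_K = Z[sqrt(d)]), so disc(K) = 4d = 4 * (-761) = -3044

-3044


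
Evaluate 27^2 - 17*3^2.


x^2 - d*y^2
= 27^2 - 17*3^2
= 729 - 153
= 576

576


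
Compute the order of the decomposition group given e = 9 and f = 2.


|D_P| = e * f
= 9 * 2
= 18

18


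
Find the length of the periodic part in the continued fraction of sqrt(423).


Run the CF algorithm for sqrt(423).
a_0 = floor(sqrt(423)) = 20; set m_0=0, q_0=1.
Recurrence: m' = q*a - m,  q' = (d - m'^2)/q,  a' = floor((a_0 + m')/q').
  step 1: m=20, q=23, a=1
  step 2: m=3, q=18, a=1
  step 3: m=15, q=11, a=3
  step 4: m=18, q=9, a=4
  step 5: m=18, q=11, a=3
  step 6: m=15, q=18, a=1
  step 7: m=3, q=23, a=1
  step 8: m=20, q=1, a=40
a_8 = 2*a_0 = 40, so the period closes here.
sqrt(423) = [20; 1, 1, 3, 4, 3, 1, 1, 40]
Period length = 8

8


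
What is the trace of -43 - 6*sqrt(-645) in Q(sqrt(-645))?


Tr(a + b*sqrt(d)) = (a + b*sqrt(d)) + (a - b*sqrt(d)) = 2a
= 2 * (-43)
= -86

-86


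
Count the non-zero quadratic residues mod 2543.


For prime p, the number of non-zero quadratic residues is (p-1)/2.
= (2543-1)/2
= 1271

1271


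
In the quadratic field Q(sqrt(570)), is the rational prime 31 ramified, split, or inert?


K = Q(sqrt(570)). Since d mod 4 = 2, disc(K) = 2280.
Check p | disc: 2280 mod 31 = 17.
p does not divide disc. Compute Legendre symbol (d/p):
12^((31-1)/2) mod 31 = -1
(d/p) = -1, so p is inert: (p) stays prime with e=1, f=2, g=1.
Therefore p is inert.

inert


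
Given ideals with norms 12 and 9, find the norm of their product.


N(IJ) = N(I) * N(J)
= 12 * 9
= 108

108


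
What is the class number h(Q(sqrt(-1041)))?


K = Q(sqrt(-1041)). d mod 4 = 3, so D = disc(K) = 4d = -4164
h(K) equals the number of primitive reduced positive-definite forms (a, b, c) = a*x^2 + b*x*y + c*y^2 with b^2 - 4ac = D,
where reduced means |b| <= a <= c, with b >= 0 whenever |b| = a or a = c, and primitive means gcd(a, b, c) = 1.
Reduced forces 3a^2 <= |D| = 4164, so 1 <= a <= 37; b must have the parity of D, and c = (b^2 - D)/(4a) must be an integer >= a.
Enumerate a = 1..37, b in [-a, a]:
  a=1: (1, 0, 1041)  [1]
  a=2: (2, 2, 521)  [1]
  a=3: (3, 0, 347)  [1]
  a=4: none
  a=5: (5, -4, 209), (5, 4, 209)  [2]
  a=6: (6, 6, 175)  [1]
  a=7: (7, -6, 150), (7, 6, 150)  [2]
  a=8..9: none
  a=10: (10, -6, 105), (10, 6, 105)  [2]
  a=11: (11, -4, 95), (11, 4, 95)  [2]
  a=12: none
  a=13: (13, -10, 82), (13, 10, 82)  [2]
  a=14: (14, -6, 75), (14, 6, 75)  [2]
  a=15: (15, -6, 70), (15, 6, 70)  [2]
  a=16: none
  a=17: (17, -16, 65), (17, 16, 65)  [2]
  a=18: none
  a=19: (19, -4, 55), (19, 4, 55)  [2]
  a=20: none
  a=21: (21, -6, 50), (21, 6, 50)  [2]
  a=22: (22, -18, 51), (22, 18, 51)  [2]
  a=23..24: none
  a=25: (25, -6, 42), (25, 6, 42)  [2]
  a=26: (26, -10, 41), (26, 10, 41)  [2]
  a=27..29: none
  a=30: (30, -6, 35), (30, 6, 35)  [2]
  a=31..32: none
  a=33: (33, -18, 34), (33, 18, 34)  [2]
  a=34: none
  a=35: (35, -34, 38), (35, 34, 38)  [2]
  a=36..37: none
Total reduced forms: 1 + 1 + 1 + 2 + 1 + 2 + 2 + 2 + 2 + 2 + 2 + 2 + 2 + 2 + 2 + 2 + 2 + 2 + 2 + 2 = 36
h = 36

36


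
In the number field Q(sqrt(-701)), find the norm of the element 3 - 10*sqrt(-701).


N(a + b*sqrt(d)) = a^2 - d*b^2
= (3)^2 - (-701)*(-10)^2
= 9 + 70100
= 70109

70109


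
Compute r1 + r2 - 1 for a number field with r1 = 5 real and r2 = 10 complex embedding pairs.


By Dirichlet's unit theorem:
rank = r1 + r2 - 1
= 5 + 10 - 1
= 14

14


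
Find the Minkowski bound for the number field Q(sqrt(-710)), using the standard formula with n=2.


d = -710, d mod 4 = 2, so disc(K) = 4d = -2840; |disc(K)| = 2840
Imaginary quadratic field, so n = 2, s = r2 = 1, r1 = 0
M = (n!/n^n) * (4/pi)^s * sqrt(|disc(K)|) = (2!/2^2) * (4/pi)^1 * sqrt(2840)
= 0.5 * 1.273240 * 53.291650
= 33.9265

33.9265


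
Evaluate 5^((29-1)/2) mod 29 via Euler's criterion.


p = 29 is prime and the exponent is (p-1)/2 = 14, so by Euler's criterion 5^14 = (5/29) = +1 or -1 mod 29.
Compute by square-and-multiply:
  14 = 8 + 4 + 2 (binary 1110)
  Repeated squaring mod 29: 5^1 = 5, 5^2 = 25, 5^4 = 16, 5^8 = 24
  5^14 = 5^8 * 5^4 * 5^2 = 24 * 16 * 25 mod 29
    24 * 16 = 384 = 7 mod 29
    7 * 25 = 175 = 1 mod 29
  5^14 = 1 mod 29
Result 1: 5 is a quadratic residue mod 29.
5^14 mod 29 = 1

1


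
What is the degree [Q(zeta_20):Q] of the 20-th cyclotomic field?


The degree equals Euler's totient phi(20).
20 = 2^2 * 5
phi(20) = 8

8


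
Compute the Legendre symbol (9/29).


p = 29 is prime, so compute (9/29) with the reciprocity algorithm (Jacobi-symbol steps: pull out 2s via (2/n), flip via reciprocity, reduce):
  reciprocity: (9/29) -> +(29/9)
  reduce: (2/9)
  pull out 2: (2/9) = +1  (since 9 mod 8 = 1)
  (1/9) = 1
Product of signs = 1
(9/29) = 1

1


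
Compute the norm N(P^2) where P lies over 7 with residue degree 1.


N(P^a) = p^(a*f)
= 7^(2*1)
= 7^2
= 49

49


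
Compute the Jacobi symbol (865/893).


Compute (865/893) via quadratic reciprocity:
  reciprocity: (865/893) -> +(893/865)
  reduce: (28/865)
  pull out 2: (2/865) = +1  (since 865 mod 8 = 1)
  pull out 2: (2/865) = +1  (since 865 mod 8 = 1)
  reciprocity: (7/865) -> +(865/7)
  reduce: (4/7)
  pull out 2: (2/7) = +1  (since 7 mod 8 = 7)
  pull out 2: (2/7) = +1  (since 7 mod 8 = 7)
  (1/7) = 1
Product of signs = 1

1


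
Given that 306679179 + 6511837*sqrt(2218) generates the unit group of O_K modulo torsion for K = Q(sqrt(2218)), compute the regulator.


epsilon = 306679179 + 6511837*sqrt(2218)
= 6.1336e+08
R = ln(6.1336e+08)
= 20.2345

20.2345


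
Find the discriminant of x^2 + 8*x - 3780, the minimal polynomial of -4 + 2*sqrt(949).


The element -4 + 2*sqrt(949) has minimal polynomial:
x^2 + 8*x - 3780
Discriminant = (8)^2 - 4*(-3780)
= 64 + 15120
= 15184

15184


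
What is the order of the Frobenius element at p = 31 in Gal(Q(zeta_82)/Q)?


The Frobenius at p in Gal(Q(zeta_n)/Q) = (Z/nZ)* is the class of p, so its order is ord_82(31), the smallest k >= 1 with 31^k = 1 mod 82.
n = 82 = 2 * 41, phi(82) = 40; the order divides phi(n).
Divisors of 40: 1, 2, 4, 5, 8, 10, 20, 40
Repeated squaring mod 82: 31^1 = 31, 31^2 = 59, 31^4 = 37, 31^8 = 57, 31^16 = 51, 31^32 = 59
Test divisors in increasing order:
  k=1: 31^1 = 31 mod 82
  k=2: 31^2 = 59 mod 82
  k=4: 31^4 = 37 mod 82
  k=5: 31^5 = 37 * 31 = 81 mod 82
  k=8: 31^8 = 57 mod 82
  k=10: 31^10 = 57 * 59 = 1 mod 82  <- first divisor giving 1
Order = 10

10


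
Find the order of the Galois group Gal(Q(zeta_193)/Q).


|Gal(Q(zeta_193)/Q)| = phi(193)
= 192

192


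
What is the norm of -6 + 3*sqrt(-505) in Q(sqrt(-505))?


N(a + b*sqrt(d)) = a^2 - d*b^2
= (-6)^2 - (-505)*(3)^2
= 36 + 4545
= 4581

4581


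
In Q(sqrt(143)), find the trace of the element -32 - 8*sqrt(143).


Tr(a + b*sqrt(d)) = (a + b*sqrt(d)) + (a - b*sqrt(d)) = 2a
= 2 * (-32)
= -64

-64


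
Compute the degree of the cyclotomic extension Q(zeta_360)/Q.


The degree equals Euler's totient phi(360).
360 = 2^3 * 3^2 * 5
phi(360) = 96

96


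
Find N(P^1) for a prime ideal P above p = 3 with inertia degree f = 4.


N(P^a) = p^(a*f)
= 3^(1*4)
= 3^4
= 81

81


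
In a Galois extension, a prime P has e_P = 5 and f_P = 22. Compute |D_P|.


|D_P| = e * f
= 5 * 22
= 110

110


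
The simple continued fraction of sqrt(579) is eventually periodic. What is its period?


Run the CF algorithm for sqrt(579).
a_0 = floor(sqrt(579)) = 24; set m_0=0, q_0=1.
Recurrence: m' = q*a - m,  q' = (d - m'^2)/q,  a' = floor((a_0 + m')/q').
  step 1: m=24, q=3, a=16
  step 2: m=24, q=1, a=48
a_2 = 2*a_0 = 48, so the period closes here.
sqrt(579) = [24; 16, 48]
Period length = 2

2


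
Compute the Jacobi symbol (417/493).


Compute (417/493) via quadratic reciprocity:
  reciprocity: (417/493) -> +(493/417)
  reduce: (76/417)
  pull out 2: (2/417) = +1  (since 417 mod 8 = 1)
  pull out 2: (2/417) = +1  (since 417 mod 8 = 1)
  reciprocity: (19/417) -> +(417/19)
  reduce: (18/19)
  pull out 2: (2/19) = -1  (since 19 mod 8 = 3)
  reciprocity: (9/19) -> +(19/9)
  reduce: (1/9)
  (1/9) = 1
Product of signs = -1

-1


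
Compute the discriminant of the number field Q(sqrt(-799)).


For K = Q(sqrt(d)) with d squarefree: disc(K) = d if d = 1 mod 4, and disc(K) = 4d if d = 2 or 3 mod 4.
Here d = -799, and d mod 4 = 1.
d = 1 mod 4 (O_K = Z[(1+sqrt(d))/2]), so disc(K) = d = -799

-799


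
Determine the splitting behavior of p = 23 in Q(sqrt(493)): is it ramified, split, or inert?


K = Q(sqrt(493)). Since d mod 4 = 1, disc(K) = 493.
Check p | disc: 493 mod 23 = 10.
p does not divide disc. Compute Legendre symbol (d/p):
10^((23-1)/2) mod 23 = -1
(d/p) = -1, so p is inert: (p) stays prime with e=1, f=2, g=1.
Therefore p is inert.

inert


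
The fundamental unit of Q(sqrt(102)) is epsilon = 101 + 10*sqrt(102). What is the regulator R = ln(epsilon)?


epsilon = 101 + 10*sqrt(102)
= 201.9950
R = ln(201.9950)
= 5.3082

5.3082


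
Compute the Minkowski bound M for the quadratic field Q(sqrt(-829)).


d = -829, d mod 4 = 3, so disc(K) = 4d = -3316; |disc(K)| = 3316
Imaginary quadratic field, so n = 2, s = r2 = 1, r1 = 0
M = (n!/n^n) * (4/pi)^s * sqrt(|disc(K)|) = (2!/2^2) * (4/pi)^1 * sqrt(3316)
= 0.5 * 1.273240 * 57.584720
= 36.6596

36.6596


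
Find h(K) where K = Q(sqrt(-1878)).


K = Q(sqrt(-1878)). d mod 4 = 2, so D = disc(K) = 4d = -7512
h(K) equals the number of primitive reduced positive-definite forms (a, b, c) = a*x^2 + b*x*y + c*y^2 with b^2 - 4ac = D,
where reduced means |b| <= a <= c, with b >= 0 whenever |b| = a or a = c, and primitive means gcd(a, b, c) = 1.
Reduced forces 3a^2 <= |D| = 7512, so 1 <= a <= 50; b must have the parity of D, and c = (b^2 - D)/(4a) must be an integer >= a.
Enumerate a = 1..50, b in [-a, a]:
  a=1: (1, 0, 1878)  [1]
  a=2: (2, 0, 939)  [1]
  a=3: (3, 0, 626)  [1]
  a=4..5: none
  a=6: (6, 0, 313)  [1]
  a=7..10: none
  a=11: (11, -10, 173), (11, 10, 173)  [2]
  a=12..16: none
  a=17: (17, -6, 111), (17, 6, 111)  [2]
  a=18..21: none
  a=22: (22, -12, 87), (22, 12, 87)  [2]
  a=23: (23, -20, 86), (23, 20, 86)  [2]
  a=24..28: none
  a=29: (29, -12, 66), (29, 12, 66)  [2]
  a=30..32: none
  a=33: (33, -12, 58), (33, 12, 58)  [2]
  a=34: (34, -28, 61), (34, 28, 61)  [2]
  a=35..36: none
  a=37: (37, -6, 51), (37, 6, 51)  [2]
  a=38..40: none
  a=41: (41, -14, 47), (41, 14, 47)  [2]
  a=42: none
  a=43: (43, -20, 46), (43, 20, 46)  [2]
  a=44..50: none
Total reduced forms: 1 + 1 + 1 + 1 + 2 + 2 + 2 + 2 + 2 + 2 + 2 + 2 + 2 + 2 = 24
h = 24

24


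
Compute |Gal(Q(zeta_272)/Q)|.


|Gal(Q(zeta_272)/Q)| = phi(272)
= 128

128


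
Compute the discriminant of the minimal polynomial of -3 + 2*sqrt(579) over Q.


The element -3 + 2*sqrt(579) has minimal polynomial:
x^2 + 6*x - 2307
Discriminant = (6)^2 - 4*(-2307)
= 36 + 9228
= 9264

9264


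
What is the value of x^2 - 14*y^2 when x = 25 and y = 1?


x^2 - d*y^2
= 25^2 - 14*1^2
= 625 - 14
= 611

611


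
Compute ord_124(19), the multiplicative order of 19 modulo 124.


We want ord_124(19), the smallest k >= 1 with 19^k = 1 mod 124.
n = 124 = 2^2 * 31, phi(124) = 60; the order divides phi(n).
Divisors of 60: 1, 2, 3, 4, 5, 6, 10, 12, 15, 20, 30, 60
Repeated squaring mod 124: 19^1 = 19, 19^2 = 113, 19^4 = 121, 19^8 = 9, 19^16 = 81, 19^32 = 113
Test divisors in increasing order:
  k=1: 19^1 = 19 mod 124
  k=2: 19^2 = 113 mod 124
  k=3: 19^3 = 113 * 19 = 39 mod 124
  k=4: 19^4 = 121 mod 124
  k=5: 19^5 = 121 * 19 = 67 mod 124
  k=6: 19^6 = 121 * 113 = 33 mod 124
  k=10: 19^10 = 9 * 113 = 25 mod 124
  k=12: 19^12 = 9 * 121 = 97 mod 124
  k=15: 19^15 = 9 * 121 * 113 * 19 = 63 mod 124
  k=20: 19^20 = 81 * 121 = 5 mod 124
  k=30: 19^30 = 81 * 9 * 121 * 113 = 1 mod 124  <- first divisor giving 1
Order = 30

30


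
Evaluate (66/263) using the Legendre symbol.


p = 263 is prime, so compute (66/263) with the reciprocity algorithm (Jacobi-symbol steps: pull out 2s via (2/n), flip via reciprocity, reduce):
  pull out 2: (2/263) = +1  (since 263 mod 8 = 7)
  reciprocity: (33/263) -> +(263/33)
  reduce: (32/33)
  pull out 2: (2/33) = +1  (since 33 mod 8 = 1)
  pull out 2: (2/33) = +1  (since 33 mod 8 = 1)
  pull out 2: (2/33) = +1  (since 33 mod 8 = 1)
  pull out 2: (2/33) = +1  (since 33 mod 8 = 1)
  pull out 2: (2/33) = +1  (since 33 mod 8 = 1)
  (1/33) = 1
Product of signs = 1
(66/263) = 1

1


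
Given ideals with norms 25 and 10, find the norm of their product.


N(IJ) = N(I) * N(J)
= 25 * 10
= 250

250


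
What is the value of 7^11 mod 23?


p = 23 is prime and the exponent is (p-1)/2 = 11, so by Euler's criterion 7^11 = (7/23) = +1 or -1 mod 23.
Compute by square-and-multiply:
  11 = 8 + 2 + 1 (binary 1011)
  Repeated squaring mod 23: 7^1 = 7, 7^2 = 3, 7^4 = 9, 7^8 = 12
  7^11 = 7^8 * 7^2 * 7^1 = 12 * 3 * 7 mod 23
    12 * 3 = 36 = 13 mod 23
    13 * 7 = 91 = 22 mod 23
  7^11 = 22 mod 23
Result 22 = p - 1 = -1 mod 23: 7 is a quadratic non-residue mod 23. As a residue in [0, p-1] the value is 22.
7^11 mod 23 = 22

22


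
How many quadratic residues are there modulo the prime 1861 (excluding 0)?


For prime p, the number of non-zero quadratic residues is (p-1)/2.
= (1861-1)/2
= 930

930


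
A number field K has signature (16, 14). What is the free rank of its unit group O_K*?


By Dirichlet's unit theorem:
rank = r1 + r2 - 1
= 16 + 14 - 1
= 29

29


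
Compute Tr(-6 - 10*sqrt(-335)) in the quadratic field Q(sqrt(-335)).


Tr(a + b*sqrt(d)) = (a + b*sqrt(d)) + (a - b*sqrt(d)) = 2a
= 2 * (-6)
= -12

-12


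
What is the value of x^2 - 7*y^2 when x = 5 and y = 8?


x^2 - d*y^2
= 5^2 - 7*8^2
= 25 - 448
= -423

-423


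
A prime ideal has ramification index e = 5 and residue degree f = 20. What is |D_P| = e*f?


|D_P| = e * f
= 5 * 20
= 100

100


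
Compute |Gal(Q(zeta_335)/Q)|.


|Gal(Q(zeta_335)/Q)| = phi(335)
= 264

264


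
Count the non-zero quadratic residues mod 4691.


For prime p, the number of non-zero quadratic residues is (p-1)/2.
= (4691-1)/2
= 2345

2345


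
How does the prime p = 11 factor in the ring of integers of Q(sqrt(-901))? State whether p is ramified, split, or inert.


K = Q(sqrt(-901)). Since d mod 4 = 3, disc(K) = -3604.
Check p | disc: -3604 mod 11 = 4.
p does not divide disc. Compute Legendre symbol (d/p):
1^((11-1)/2) mod 11 = 1
(d/p) = 1, so p splits: (p) = P*P' with e=1, f=1, g=2.
Therefore p is split.

split


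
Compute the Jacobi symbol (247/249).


Compute (247/249) via quadratic reciprocity:
  reciprocity: (247/249) -> +(249/247)
  reduce: (2/247)
  pull out 2: (2/247) = +1  (since 247 mod 8 = 7)
  (1/247) = 1
Product of signs = 1

1


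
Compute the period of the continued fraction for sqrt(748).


Run the CF algorithm for sqrt(748).
a_0 = floor(sqrt(748)) = 27; set m_0=0, q_0=1.
Recurrence: m' = q*a - m,  q' = (d - m'^2)/q,  a' = floor((a_0 + m')/q').
  step 1: m=27, q=19, a=2
  step 2: m=11, q=33, a=1
  step 3: m=22, q=8, a=6
  step 4: m=26, q=9, a=5
  step 5: m=19, q=43, a=1
  step 6: m=24, q=4, a=12
  step 7: m=24, q=43, a=1
  step 8: m=19, q=9, a=5
  step 9: m=26, q=8, a=6
  step 10: m=22, q=33, a=1
  step 11: m=11, q=19, a=2
  step 12: m=27, q=1, a=54
a_12 = 2*a_0 = 54, so the period closes here.
sqrt(748) = [27; 2, 1, 6, 5, 1, 12, 1, 5, 6, 1, 2, 54]
Period length = 12

12


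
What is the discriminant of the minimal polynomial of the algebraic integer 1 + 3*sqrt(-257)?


The element 1 + 3*sqrt(-257) has minimal polynomial:
x^2 - 2*x + 2314
Discriminant = (-2)^2 - 4*(2314)
= 4 - 9256
= -9252

-9252


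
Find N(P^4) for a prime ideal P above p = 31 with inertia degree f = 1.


N(P^a) = p^(a*f)
= 31^(4*1)
= 31^4
= 923521

923521


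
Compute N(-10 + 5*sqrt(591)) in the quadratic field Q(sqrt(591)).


N(a + b*sqrt(d)) = a^2 - d*b^2
= (-10)^2 - (591)*(5)^2
= 100 - 14775
= -14675

-14675


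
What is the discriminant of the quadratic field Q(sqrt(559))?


For K = Q(sqrt(d)) with d squarefree: disc(K) = d if d = 1 mod 4, and disc(K) = 4d if d = 2 or 3 mod 4.
Here d = 559, and d mod 4 = 3.
d = 3 mod 4, not 1 (O_K = Z[sqrt(d)]), so disc(K) = 4d = 4 * (559) = 2236

2236


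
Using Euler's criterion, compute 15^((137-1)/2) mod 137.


p = 137 is prime and the exponent is (p-1)/2 = 68, so by Euler's criterion 15^68 = (15/137) = +1 or -1 mod 137.
Compute by square-and-multiply:
  68 = 64 + 4 (binary 1000100)
  Repeated squaring mod 137: 15^1 = 15, 15^2 = 88, 15^4 = 72, 15^8 = 115, 15^16 = 73, 15^32 = 123, 15^64 = 59
  15^68 = 15^64 * 15^4 = 59 * 72 mod 137
    59 * 72 = 4248 = 1 mod 137
  15^68 = 1 mod 137
Result 1: 15 is a quadratic residue mod 137.
15^68 mod 137 = 1

1


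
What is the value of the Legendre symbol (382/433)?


p = 433 is prime, so compute (382/433) with the reciprocity algorithm (Jacobi-symbol steps: pull out 2s via (2/n), flip via reciprocity, reduce):
  pull out 2: (2/433) = +1  (since 433 mod 8 = 1)
  reciprocity: (191/433) -> +(433/191)
  reduce: (51/191)
  reciprocity: (51/191) -> -(191/51)
  reduce: (38/51)
  pull out 2: (2/51) = -1  (since 51 mod 8 = 3)
  reciprocity: (19/51) -> -(51/19)
  reduce: (13/19)
  reciprocity: (13/19) -> +(19/13)
  reduce: (6/13)
  pull out 2: (2/13) = -1  (since 13 mod 8 = 5)
  reciprocity: (3/13) -> +(13/3)
  reduce: (1/3)
  (1/3) = 1
Product of signs = 1
(382/433) = 1

1
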